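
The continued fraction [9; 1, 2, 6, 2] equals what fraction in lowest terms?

397/41

Fold from the inside: start with 2/1.
  6 + 1/2 = 13/2
  2 + 2/13 = 28/13
  1 + 13/28 = 41/28
  9 + 28/41 = 397/41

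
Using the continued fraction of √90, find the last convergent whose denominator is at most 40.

351/37

√90 = [9; 2, 18, …] (period length 2).
Convergents:
  p_0/q_0 = 9/1
  p_1/q_1 = 19/2
  p_2/q_2 = 351/37
  p_3/q_3 = 721/76
q_2 = 37 ≤ 40 < 76 = q_3, so the answer is 351/37.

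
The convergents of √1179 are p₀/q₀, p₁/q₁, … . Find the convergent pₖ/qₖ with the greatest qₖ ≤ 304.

√1179 = [34; 2, 1, 33, 1, 2, 68, …] (period length 6).
Convergents:
  p_0/q_0 = 34/1
  p_1/q_1 = 69/2
  p_2/q_2 = 103/3
  p_3/q_3 = 3468/101
  p_4/q_4 = 3571/104
  p_5/q_5 = 10610/309
q_4 = 104 ≤ 304 < 309 = q_5, so the answer is 3571/104.

3571/104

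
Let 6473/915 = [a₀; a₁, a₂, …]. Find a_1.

6473 = 7·915 + 68   →  a_0 = 7
915 = 13·68 + 31   →  a_1 = 13

13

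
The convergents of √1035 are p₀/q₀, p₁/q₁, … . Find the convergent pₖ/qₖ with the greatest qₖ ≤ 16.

√1035 = [32; 5, 1, 5, 64, …] (period length 4).
Convergents:
  p_0/q_0 = 32/1
  p_1/q_1 = 161/5
  p_2/q_2 = 193/6
  p_3/q_3 = 1126/35
q_2 = 6 ≤ 16 < 35 = q_3, so the answer is 193/6.

193/6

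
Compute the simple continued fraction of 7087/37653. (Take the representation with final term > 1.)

7087 = 0·37653 + 7087
37653 = 5·7087 + 2218
7087 = 3·2218 + 433
2218 = 5·433 + 53
433 = 8·53 + 9
53 = 5·9 + 8
9 = 1·8 + 1
8 = 8·1 + 0  (stop)
So 7087/37653 = [0; 5, 3, 5, 8, 5, 1, 8].

[0; 5, 3, 5, 8, 5, 1, 8]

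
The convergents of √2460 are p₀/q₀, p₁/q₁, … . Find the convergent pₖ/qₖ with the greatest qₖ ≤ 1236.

30751/620

√2460 = [49; 1, 1, 2, 24, 2, 1, 1, 98, …] (period length 8).
Convergents:
  p_0/q_0 = 49/1
  p_1/q_1 = 50/1
  p_2/q_2 = 99/2
  p_3/q_3 = 248/5
  p_4/q_4 = 6051/122
  p_5/q_5 = 12350/249
  p_6/q_6 = 18401/371
  p_7/q_7 = 30751/620
  p_8/q_8 = 3031999/61131
q_7 = 620 ≤ 1236 < 61131 = q_8, so the answer is 30751/620.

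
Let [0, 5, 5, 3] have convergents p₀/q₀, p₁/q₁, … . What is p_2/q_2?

Using pₖ = aₖpₖ₋₁ + pₖ₋₂, qₖ = aₖqₖ₋₁ + qₖ₋₂ (with p₋₁=1, p₋₂=0, q₋₁=0, q₋₂=1):
  k=0: a=0, p=0, q=1
  k=1: a=5, p=1, q=5
  k=2: a=5, p=5, q=26

5/26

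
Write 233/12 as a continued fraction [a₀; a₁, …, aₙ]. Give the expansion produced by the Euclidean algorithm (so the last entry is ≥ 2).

[19; 2, 2, 2]

233 = 19*12 + 5
12 = 2*5 + 2
5 = 2*2 + 1
2 = 2*1 + 0  (stop)
So 233/12 = [19; 2, 2, 2].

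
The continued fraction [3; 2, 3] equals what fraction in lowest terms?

24/7

Fold from the inside: start with 3/1.
  2 + 1/3 = 7/3
  3 + 3/7 = 24/7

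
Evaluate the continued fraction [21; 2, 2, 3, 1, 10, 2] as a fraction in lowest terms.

10619/496

Using pₖ = aₖpₖ₋₁ + pₖ₋₂ and qₖ = aₖqₖ₋₁ + qₖ₋₂:
  k=0: a=21, p=21, q=1
  k=1: a=2, p=43, q=2
  k=2: a=2, p=107, q=5
  k=3: a=3, p=364, q=17
  k=4: a=1, p=471, q=22
  k=5: a=10, p=5074, q=237
  k=6: a=2, p=10619, q=496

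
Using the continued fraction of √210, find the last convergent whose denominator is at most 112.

826/57

√210 = [14; 2, 28, …] (period length 2).
Convergents:
  p_0/q_0 = 14/1
  p_1/q_1 = 29/2
  p_2/q_2 = 826/57
  p_3/q_3 = 1681/116
q_2 = 57 ≤ 112 < 116 = q_3, so the answer is 826/57.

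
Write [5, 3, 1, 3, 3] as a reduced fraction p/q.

258/49

Fold from the inside: start with 3/1.
  3 + 1/3 = 10/3
  1 + 3/10 = 13/10
  3 + 10/13 = 49/13
  5 + 13/49 = 258/49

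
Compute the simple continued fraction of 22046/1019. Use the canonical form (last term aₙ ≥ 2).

22046 = 21·1019 + 647
1019 = 1·647 + 372
647 = 1·372 + 275
372 = 1·275 + 97
275 = 2·97 + 81
97 = 1·81 + 16
81 = 5·16 + 1
16 = 16·1 + 0  (stop)
So 22046/1019 = [21; 1, 1, 1, 2, 1, 5, 16].

[21; 1, 1, 1, 2, 1, 5, 16]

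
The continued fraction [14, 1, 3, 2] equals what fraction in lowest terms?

133/9

Fold from the inside: start with 2/1.
  3 + 1/2 = 7/2
  1 + 2/7 = 9/7
  14 + 7/9 = 133/9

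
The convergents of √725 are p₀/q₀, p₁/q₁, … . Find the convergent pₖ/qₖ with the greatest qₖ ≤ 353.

9074/337

√725 = [26; 1, 12, 2, 12, 1, 52, …] (period length 6).
Convergents:
  p_0/q_0 = 26/1
  p_1/q_1 = 27/1
  p_2/q_2 = 350/13
  p_3/q_3 = 727/27
  p_4/q_4 = 9074/337
  p_5/q_5 = 9801/364
q_4 = 337 ≤ 353 < 364 = q_5, so the answer is 9074/337.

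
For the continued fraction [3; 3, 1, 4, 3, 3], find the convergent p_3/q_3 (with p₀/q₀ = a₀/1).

Using pₖ = aₖpₖ₋₁ + pₖ₋₂, qₖ = aₖqₖ₋₁ + qₖ₋₂ (with p₋₁=1, p₋₂=0, q₋₁=0, q₋₂=1):
  k=0: a=3, p=3, q=1
  k=1: a=3, p=10, q=3
  k=2: a=1, p=13, q=4
  k=3: a=4, p=62, q=19

62/19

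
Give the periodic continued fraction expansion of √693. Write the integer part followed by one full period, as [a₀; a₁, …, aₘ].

a₀ = ⌊√693⌋ = 26.

[26; 3, 12, 1, 4, 1, 12, 3, 52]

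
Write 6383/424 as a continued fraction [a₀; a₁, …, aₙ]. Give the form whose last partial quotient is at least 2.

6383 = 15*424 + 23
424 = 18*23 + 10
23 = 2*10 + 3
10 = 3*3 + 1
3 = 3*1 + 0  (stop)
So 6383/424 = [15; 18, 2, 3, 3].

[15; 18, 2, 3, 3]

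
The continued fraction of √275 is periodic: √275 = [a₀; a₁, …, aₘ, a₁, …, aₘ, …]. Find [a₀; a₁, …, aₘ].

a₀ = ⌊√275⌋ = 16.
With m₀=0, d₀=1 and mₖ₊₁ = dₖaₖ − mₖ, dₖ₊₁ = (n − mₖ₊₁²)/dₖ, aₖ₊₁ = ⌊(a₀+mₖ₊₁)/dₖ₊₁⌋:
  k=1: m=16, d=19, a=1
  k=2: m=3, d=14, a=1
  k=3: m=11, d=11, a=2
  k=4: m=11, d=14, a=1
  k=5: m=3, d=19, a=1
  k=6: m=16, d=1, a=32
d=1 and a=2a₀=32 at k=6, so the next step gives (m, d) = (16, 19) again — its k=1 value — and the period has length 6.

[16; 1, 1, 2, 1, 1, 32]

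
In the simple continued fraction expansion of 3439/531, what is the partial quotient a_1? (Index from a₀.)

2

3439 = 6·531 + 253   →  a_0 = 6
531 = 2·253 + 25   →  a_1 = 2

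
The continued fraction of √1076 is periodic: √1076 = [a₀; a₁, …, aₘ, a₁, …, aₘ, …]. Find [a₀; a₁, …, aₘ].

a₀ = ⌊√1076⌋ = 32.
With m₀=0, d₀=1 and mₖ₊₁ = dₖaₖ − mₖ, dₖ₊₁ = (n − mₖ₊₁²)/dₖ, aₖ₊₁ = ⌊(a₀+mₖ₊₁)/dₖ₊₁⌋:
  k=1: m=32, d=52, a=1
  k=2: m=20, d=13, a=4
  k=3: m=32, d=4, a=16
  k=4: m=32, d=13, a=4
  k=5: m=20, d=52, a=1
  k=6: m=32, d=1, a=64
d=1 and a=2a₀=64 at k=6, so the next step gives (m, d) = (32, 52) again — its k=1 value — and the period has length 6.

[32; 1, 4, 16, 4, 1, 64]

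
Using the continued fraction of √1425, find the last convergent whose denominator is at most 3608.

√1425 = [37; 1, 2, 1, 74, …] (period length 4).
Convergents:
  p_0/q_0 = 37/1
  p_1/q_1 = 38/1
  p_2/q_2 = 113/3
  p_3/q_3 = 151/4
  p_4/q_4 = 11287/299
  p_5/q_5 = 11438/303
  p_6/q_6 = 34163/905
  p_7/q_7 = 45601/1208
  p_8/q_8 = 3408637/90297
q_7 = 1208 ≤ 3608 < 90297 = q_8, so the answer is 45601/1208.

45601/1208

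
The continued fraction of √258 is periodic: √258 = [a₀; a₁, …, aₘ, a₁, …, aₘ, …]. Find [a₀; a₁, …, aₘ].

[16; 16, 32]

a₀ = ⌊√258⌋ = 16.
With m₀=0, d₀=1 and mₖ₊₁ = dₖaₖ − mₖ, dₖ₊₁ = (n − mₖ₊₁²)/dₖ, aₖ₊₁ = ⌊(a₀+mₖ₊₁)/dₖ₊₁⌋:
  k=1: m=16, d=2, a=16
  k=2: m=16, d=1, a=32
d=1 and a=2a₀=32 at k=2, so the next step gives (m, d) = (16, 2) again — its k=1 value — and the period has length 2.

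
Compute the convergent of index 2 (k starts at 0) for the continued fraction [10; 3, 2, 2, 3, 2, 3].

72/7

Using pₖ = aₖpₖ₋₁ + pₖ₋₂, qₖ = aₖqₖ₋₁ + qₖ₋₂ (with p₋₁=1, p₋₂=0, q₋₁=0, q₋₂=1):
  k=0: a=10, p=10, q=1
  k=1: a=3, p=31, q=3
  k=2: a=2, p=72, q=7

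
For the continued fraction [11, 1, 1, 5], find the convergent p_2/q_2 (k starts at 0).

Using pₖ = aₖpₖ₋₁ + pₖ₋₂, qₖ = aₖqₖ₋₁ + qₖ₋₂ (with p₋₁=1, p₋₂=0, q₋₁=0, q₋₂=1):
  k=0: a=11, p=11, q=1
  k=1: a=1, p=12, q=1
  k=2: a=1, p=23, q=2

23/2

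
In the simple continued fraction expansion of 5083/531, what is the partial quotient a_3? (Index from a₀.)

2

5083 = 9·531 + 304   →  a_0 = 9
531 = 1·304 + 227   →  a_1 = 1
304 = 1·227 + 77   →  a_2 = 1
227 = 2·77 + 73   →  a_3 = 2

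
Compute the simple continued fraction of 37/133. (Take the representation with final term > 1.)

37 = 0·133 + 37
133 = 3·37 + 22
37 = 1·22 + 15
22 = 1·15 + 7
15 = 2·7 + 1
7 = 7·1 + 0  (stop)
So 37/133 = [0; 3, 1, 1, 2, 7].

[0; 3, 1, 1, 2, 7]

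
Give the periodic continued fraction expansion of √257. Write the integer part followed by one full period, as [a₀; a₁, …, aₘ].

[16; 32]

a₀ = ⌊√257⌋ = 16.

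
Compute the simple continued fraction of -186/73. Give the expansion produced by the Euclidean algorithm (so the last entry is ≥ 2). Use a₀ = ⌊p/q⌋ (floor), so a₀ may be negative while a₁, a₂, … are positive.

[-3; 2, 4, 1, 2, 2]

-186 = -3·73 + 33
73 = 2·33 + 7
33 = 4·7 + 5
7 = 1·5 + 2
5 = 2·2 + 1
2 = 2·1 + 0  (stop)
So -186/73 = [-3; 2, 4, 1, 2, 2].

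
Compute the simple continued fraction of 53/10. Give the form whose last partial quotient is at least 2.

53 = 5×10 + 3
10 = 3×3 + 1
3 = 3×1 + 0  (stop)
So 53/10 = [5; 3, 3].

[5; 3, 3]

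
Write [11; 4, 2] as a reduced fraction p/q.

Fold from the inside: start with 2/1.
  4 + 1/2 = 9/2
  11 + 2/9 = 101/9

101/9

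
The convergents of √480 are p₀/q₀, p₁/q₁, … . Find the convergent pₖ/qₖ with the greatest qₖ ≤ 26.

√480 = [21; 1, 9, 1, 42, …] (period length 4).
Convergents:
  p_0/q_0 = 21/1
  p_1/q_1 = 22/1
  p_2/q_2 = 219/10
  p_3/q_3 = 241/11
  p_4/q_4 = 10341/472
q_3 = 11 ≤ 26 < 472 = q_4, so the answer is 241/11.

241/11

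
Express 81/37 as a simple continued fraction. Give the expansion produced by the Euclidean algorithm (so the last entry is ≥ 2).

81 = 2×37 + 7
37 = 5×7 + 2
7 = 3×2 + 1
2 = 2×1 + 0  (stop)
So 81/37 = [2; 5, 3, 2].

[2; 5, 3, 2]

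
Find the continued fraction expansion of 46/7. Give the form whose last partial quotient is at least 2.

46 = 6·7 + 4
7 = 1·4 + 3
4 = 1·3 + 1
3 = 3·1 + 0  (stop)
So 46/7 = [6; 1, 1, 3].

[6; 1, 1, 3]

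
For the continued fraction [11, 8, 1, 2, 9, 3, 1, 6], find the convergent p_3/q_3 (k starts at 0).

289/26

Using pₖ = aₖpₖ₋₁ + pₖ₋₂, qₖ = aₖqₖ₋₁ + qₖ₋₂ (with p₋₁=1, p₋₂=0, q₋₁=0, q₋₂=1):
  k=0: a=11, p=11, q=1
  k=1: a=8, p=89, q=8
  k=2: a=1, p=100, q=9
  k=3: a=2, p=289, q=26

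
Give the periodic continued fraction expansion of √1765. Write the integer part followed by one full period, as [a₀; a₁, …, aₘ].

a₀ = ⌊√1765⌋ = 42.
With m₀=0, d₀=1 and mₖ₊₁ = dₖaₖ − mₖ, dₖ₊₁ = (n − mₖ₊₁²)/dₖ, aₖ₊₁ = ⌊(a₀+mₖ₊₁)/dₖ₊₁⌋:
  k=1: m=42, d=1, a=84
d=1 and a=2a₀=84 at k=1, so the next step gives (m, d) = (42, 1) again — its k=1 value — and the period has length 1.

[42; 84]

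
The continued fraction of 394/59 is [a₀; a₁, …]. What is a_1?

1

394 = 6·59 + 40   →  a_0 = 6
59 = 1·40 + 19   →  a_1 = 1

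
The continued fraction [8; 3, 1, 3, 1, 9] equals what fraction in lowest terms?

1537/186

Using pₖ = aₖpₖ₋₁ + pₖ₋₂ and qₖ = aₖqₖ₋₁ + qₖ₋₂:
  k=0: a=8, p=8, q=1
  k=1: a=3, p=25, q=3
  k=2: a=1, p=33, q=4
  k=3: a=3, p=124, q=15
  k=4: a=1, p=157, q=19
  k=5: a=9, p=1537, q=186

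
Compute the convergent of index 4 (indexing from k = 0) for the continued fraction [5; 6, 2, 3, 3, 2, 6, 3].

Using pₖ = aₖpₖ₋₁ + pₖ₋₂, qₖ = aₖqₖ₋₁ + qₖ₋₂ (with p₋₁=1, p₋₂=0, q₋₁=0, q₋₂=1):
  k=0: a=5, p=5, q=1
  k=1: a=6, p=31, q=6
  k=2: a=2, p=67, q=13
  k=3: a=3, p=232, q=45
  k=4: a=3, p=763, q=148

763/148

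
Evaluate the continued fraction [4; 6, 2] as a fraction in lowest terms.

Using pₖ = aₖpₖ₋₁ + pₖ₋₂ and qₖ = aₖqₖ₋₁ + qₖ₋₂:
  k=0: a=4, p=4, q=1
  k=1: a=6, p=25, q=6
  k=2: a=2, p=54, q=13

54/13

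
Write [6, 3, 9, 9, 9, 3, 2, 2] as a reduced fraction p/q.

Fold from the inside: start with 2/1.
  2 + 1/2 = 5/2
  3 + 2/5 = 17/5
  9 + 5/17 = 158/17
  9 + 17/158 = 1439/158
  9 + 158/1439 = 13109/1439
  3 + 1439/13109 = 40766/13109
  6 + 13109/40766 = 257705/40766

257705/40766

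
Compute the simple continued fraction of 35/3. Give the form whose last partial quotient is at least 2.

[11; 1, 2]

35 = 11*3 + 2
3 = 1*2 + 1
2 = 2*1 + 0  (stop)
So 35/3 = [11; 1, 2].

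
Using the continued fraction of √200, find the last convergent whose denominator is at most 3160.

√200 = [14; 7, 28, …] (period length 2).
Convergents:
  p_0/q_0 = 14/1
  p_1/q_1 = 99/7
  p_2/q_2 = 2786/197
  p_3/q_3 = 19601/1386
  p_4/q_4 = 551614/39005
q_3 = 1386 ≤ 3160 < 39005 = q_4, so the answer is 19601/1386.

19601/1386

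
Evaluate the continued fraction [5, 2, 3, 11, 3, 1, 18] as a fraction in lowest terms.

32897/6058

Fold from the inside: start with 18/1.
  1 + 1/18 = 19/18
  3 + 18/19 = 75/19
  11 + 19/75 = 844/75
  3 + 75/844 = 2607/844
  2 + 844/2607 = 6058/2607
  5 + 2607/6058 = 32897/6058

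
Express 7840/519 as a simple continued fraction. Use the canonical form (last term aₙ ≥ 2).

[15; 9, 2, 3, 2, 3]

7840 = 15·519 + 55
519 = 9·55 + 24
55 = 2·24 + 7
24 = 3·7 + 3
7 = 2·3 + 1
3 = 3·1 + 0  (stop)
So 7840/519 = [15; 9, 2, 3, 2, 3].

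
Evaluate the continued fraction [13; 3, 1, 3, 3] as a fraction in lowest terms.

Using pₖ = aₖpₖ₋₁ + pₖ₋₂ and qₖ = aₖqₖ₋₁ + qₖ₋₂:
  k=0: a=13, p=13, q=1
  k=1: a=3, p=40, q=3
  k=2: a=1, p=53, q=4
  k=3: a=3, p=199, q=15
  k=4: a=3, p=650, q=49

650/49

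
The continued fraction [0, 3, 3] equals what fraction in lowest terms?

3/10

Using pₖ = aₖpₖ₋₁ + pₖ₋₂ and qₖ = aₖqₖ₋₁ + qₖ₋₂:
  k=0: a=0, p=0, q=1
  k=1: a=3, p=1, q=3
  k=2: a=3, p=3, q=10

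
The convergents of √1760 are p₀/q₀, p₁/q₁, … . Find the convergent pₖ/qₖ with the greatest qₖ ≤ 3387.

73962/1763

√1760 = [41; 1, 19, 1, 82, …] (period length 4).
Convergents:
  p_0/q_0 = 41/1
  p_1/q_1 = 42/1
  p_2/q_2 = 839/20
  p_3/q_3 = 881/21
  p_4/q_4 = 73081/1742
  p_5/q_5 = 73962/1763
  p_6/q_6 = 1478359/35239
q_5 = 1763 ≤ 3387 < 35239 = q_6, so the answer is 73962/1763.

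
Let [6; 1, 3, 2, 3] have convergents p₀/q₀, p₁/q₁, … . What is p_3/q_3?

Using pₖ = aₖpₖ₋₁ + pₖ₋₂, qₖ = aₖqₖ₋₁ + qₖ₋₂ (with p₋₁=1, p₋₂=0, q₋₁=0, q₋₂=1):
  k=0: a=6, p=6, q=1
  k=1: a=1, p=7, q=1
  k=2: a=3, p=27, q=4
  k=3: a=2, p=61, q=9

61/9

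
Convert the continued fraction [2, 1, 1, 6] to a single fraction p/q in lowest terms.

33/13

Using pₖ = aₖpₖ₋₁ + pₖ₋₂ and qₖ = aₖqₖ₋₁ + qₖ₋₂:
  k=0: a=2, p=2, q=1
  k=1: a=1, p=3, q=1
  k=2: a=1, p=5, q=2
  k=3: a=6, p=33, q=13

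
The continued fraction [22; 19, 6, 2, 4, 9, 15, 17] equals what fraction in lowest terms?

58270196/2642375

Fold from the inside: start with 17/1.
  15 + 1/17 = 256/17
  9 + 17/256 = 2321/256
  4 + 256/2321 = 9540/2321
  2 + 2321/9540 = 21401/9540
  6 + 9540/21401 = 137946/21401
  19 + 21401/137946 = 2642375/137946
  22 + 137946/2642375 = 58270196/2642375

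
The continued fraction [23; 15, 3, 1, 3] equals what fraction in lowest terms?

5282/229

Fold from the inside: start with 3/1.
  1 + 1/3 = 4/3
  3 + 3/4 = 15/4
  15 + 4/15 = 229/15
  23 + 15/229 = 5282/229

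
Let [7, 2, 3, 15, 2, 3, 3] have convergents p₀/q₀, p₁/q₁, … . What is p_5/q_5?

Using pₖ = aₖpₖ₋₁ + pₖ₋₂, qₖ = aₖqₖ₋₁ + qₖ₋₂ (with p₋₁=1, p₋₂=0, q₋₁=0, q₋₂=1):
  k=0: a=7, p=7, q=1
  k=1: a=2, p=15, q=2
  k=2: a=3, p=52, q=7
  k=3: a=15, p=795, q=107
  k=4: a=2, p=1642, q=221
  k=5: a=3, p=5721, q=770

5721/770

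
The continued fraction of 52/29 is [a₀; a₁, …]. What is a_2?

52 = 1·29 + 23   →  a_0 = 1
29 = 1·23 + 6   →  a_1 = 1
23 = 3·6 + 5   →  a_2 = 3

3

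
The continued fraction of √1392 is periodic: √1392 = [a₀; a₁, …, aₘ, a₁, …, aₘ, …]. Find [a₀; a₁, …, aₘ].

a₀ = ⌊√1392⌋ = 37.
With m₀=0, d₀=1 and mₖ₊₁ = dₖaₖ − mₖ, dₖ₊₁ = (n − mₖ₊₁²)/dₖ, aₖ₊₁ = ⌊(a₀+mₖ₊₁)/dₖ₊₁⌋:
  k=1: m=37, d=23, a=3
  k=2: m=32, d=16, a=4
  k=3: m=32, d=23, a=3
  k=4: m=37, d=1, a=74
d=1 and a=2a₀=74 at k=4, so the next step gives (m, d) = (37, 23) again — its k=1 value — and the period has length 4.

[37; 3, 4, 3, 74]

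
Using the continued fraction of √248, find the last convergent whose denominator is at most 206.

2000/127

√248 = [15; 1, 2, 1, 30, …] (period length 4).
Convergents:
  p_0/q_0 = 15/1
  p_1/q_1 = 16/1
  p_2/q_2 = 47/3
  p_3/q_3 = 63/4
  p_4/q_4 = 1937/123
  p_5/q_5 = 2000/127
  p_6/q_6 = 5937/377
q_5 = 127 ≤ 206 < 377 = q_6, so the answer is 2000/127.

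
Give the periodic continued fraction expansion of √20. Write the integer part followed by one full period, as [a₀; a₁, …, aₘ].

a₀ = ⌊√20⌋ = 4.
With m₀=0, d₀=1 and mₖ₊₁ = dₖaₖ − mₖ, dₖ₊₁ = (n − mₖ₊₁²)/dₖ, aₖ₊₁ = ⌊(a₀+mₖ₊₁)/dₖ₊₁⌋:
  k=1: m=4, d=4, a=2
  k=2: m=4, d=1, a=8
d=1 and a=2a₀=8 at k=2, so the next step gives (m, d) = (4, 4) again — its k=1 value — and the period has length 2.

[4; 2, 8]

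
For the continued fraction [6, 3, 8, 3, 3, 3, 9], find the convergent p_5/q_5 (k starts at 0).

Using pₖ = aₖpₖ₋₁ + pₖ₋₂, qₖ = aₖqₖ₋₁ + qₖ₋₂ (with p₋₁=1, p₋₂=0, q₋₁=0, q₋₂=1):
  k=0: a=6, p=6, q=1
  k=1: a=3, p=19, q=3
  k=2: a=8, p=158, q=25
  k=3: a=3, p=493, q=78
  k=4: a=3, p=1637, q=259
  k=5: a=3, p=5404, q=855

5404/855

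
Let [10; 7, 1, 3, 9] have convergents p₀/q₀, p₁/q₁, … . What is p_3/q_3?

314/31

Using pₖ = aₖpₖ₋₁ + pₖ₋₂, qₖ = aₖqₖ₋₁ + qₖ₋₂ (with p₋₁=1, p₋₂=0, q₋₁=0, q₋₂=1):
  k=0: a=10, p=10, q=1
  k=1: a=7, p=71, q=7
  k=2: a=1, p=81, q=8
  k=3: a=3, p=314, q=31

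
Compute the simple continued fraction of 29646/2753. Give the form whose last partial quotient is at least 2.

29646 = 10·2753 + 2116
2753 = 1·2116 + 637
2116 = 3·637 + 205
637 = 3·205 + 22
205 = 9·22 + 7
22 = 3·7 + 1
7 = 7·1 + 0  (stop)
So 29646/2753 = [10; 1, 3, 3, 9, 3, 7].

[10; 1, 3, 3, 9, 3, 7]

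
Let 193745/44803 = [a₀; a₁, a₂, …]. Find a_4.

6

193745 = 4·44803 + 14533   →  a_0 = 4
44803 = 3·14533 + 1204   →  a_1 = 3
14533 = 12·1204 + 85   →  a_2 = 12
1204 = 14·85 + 14   →  a_3 = 14
85 = 6·14 + 1   →  a_4 = 6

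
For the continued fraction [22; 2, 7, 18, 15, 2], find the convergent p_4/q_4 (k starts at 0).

Using pₖ = aₖpₖ₋₁ + pₖ₋₂, qₖ = aₖqₖ₋₁ + qₖ₋₂ (with p₋₁=1, p₋₂=0, q₋₁=0, q₋₂=1):
  k=0: a=22, p=22, q=1
  k=1: a=2, p=45, q=2
  k=2: a=7, p=337, q=15
  k=3: a=18, p=6111, q=272
  k=4: a=15, p=92002, q=4095

92002/4095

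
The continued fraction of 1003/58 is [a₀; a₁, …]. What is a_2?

2

1003 = 17·58 + 17   →  a_0 = 17
58 = 3·17 + 7   →  a_1 = 3
17 = 2·7 + 3   →  a_2 = 2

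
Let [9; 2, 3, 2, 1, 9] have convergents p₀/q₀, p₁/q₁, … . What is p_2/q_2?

Using pₖ = aₖpₖ₋₁ + pₖ₋₂, qₖ = aₖqₖ₋₁ + qₖ₋₂ (with p₋₁=1, p₋₂=0, q₋₁=0, q₋₂=1):
  k=0: a=9, p=9, q=1
  k=1: a=2, p=19, q=2
  k=2: a=3, p=66, q=7

66/7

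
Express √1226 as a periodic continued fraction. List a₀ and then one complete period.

[35; 70]

a₀ = ⌊√1226⌋ = 35.
With m₀=0, d₀=1 and mₖ₊₁ = dₖaₖ − mₖ, dₖ₊₁ = (n − mₖ₊₁²)/dₖ, aₖ₊₁ = ⌊(a₀+mₖ₊₁)/dₖ₊₁⌋:
  k=1: m=35, d=1, a=70
d=1 and a=2a₀=70 at k=1, so the next step gives (m, d) = (35, 1) again — its k=1 value — and the period has length 1.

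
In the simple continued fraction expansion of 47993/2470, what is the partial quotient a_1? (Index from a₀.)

2

47993 = 19·2470 + 1063   →  a_0 = 19
2470 = 2·1063 + 344   →  a_1 = 2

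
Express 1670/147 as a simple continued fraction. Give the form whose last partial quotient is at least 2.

1670 = 11·147 + 53
147 = 2·53 + 41
53 = 1·41 + 12
41 = 3·12 + 5
12 = 2·5 + 2
5 = 2·2 + 1
2 = 2·1 + 0  (stop)
So 1670/147 = [11; 2, 1, 3, 2, 2, 2].

[11; 2, 1, 3, 2, 2, 2]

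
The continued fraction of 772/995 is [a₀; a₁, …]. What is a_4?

6

772 = 0·995 + 772   →  a_0 = 0
995 = 1·772 + 223   →  a_1 = 1
772 = 3·223 + 103   →  a_2 = 3
223 = 2·103 + 17   →  a_3 = 2
103 = 6·17 + 1   →  a_4 = 6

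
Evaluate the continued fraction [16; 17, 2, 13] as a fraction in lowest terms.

Using pₖ = aₖpₖ₋₁ + pₖ₋₂ and qₖ = aₖqₖ₋₁ + qₖ₋₂:
  k=0: a=16, p=16, q=1
  k=1: a=17, p=273, q=17
  k=2: a=2, p=562, q=35
  k=3: a=13, p=7579, q=472

7579/472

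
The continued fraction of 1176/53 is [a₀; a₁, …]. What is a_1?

5

1176 = 22·53 + 10   →  a_0 = 22
53 = 5·10 + 3   →  a_1 = 5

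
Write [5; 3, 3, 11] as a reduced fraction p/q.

Fold from the inside: start with 11/1.
  3 + 1/11 = 34/11
  3 + 11/34 = 113/34
  5 + 34/113 = 599/113

599/113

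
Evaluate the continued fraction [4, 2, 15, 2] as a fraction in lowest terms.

Fold from the inside: start with 2/1.
  15 + 1/2 = 31/2
  2 + 2/31 = 64/31
  4 + 31/64 = 287/64

287/64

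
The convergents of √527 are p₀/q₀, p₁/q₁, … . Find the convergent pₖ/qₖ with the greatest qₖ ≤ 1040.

√527 = [22; 1, 21, 1, 44, …] (period length 4).
Convergents:
  p_0/q_0 = 22/1
  p_1/q_1 = 23/1
  p_2/q_2 = 505/22
  p_3/q_3 = 528/23
  p_4/q_4 = 23737/1034
  p_5/q_5 = 24265/1057
q_4 = 1034 ≤ 1040 < 1057 = q_5, so the answer is 23737/1034.

23737/1034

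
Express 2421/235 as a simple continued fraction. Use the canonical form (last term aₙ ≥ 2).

2421 = 10*235 + 71
235 = 3*71 + 22
71 = 3*22 + 5
22 = 4*5 + 2
5 = 2*2 + 1
2 = 2*1 + 0  (stop)
So 2421/235 = [10; 3, 3, 4, 2, 2].

[10; 3, 3, 4, 2, 2]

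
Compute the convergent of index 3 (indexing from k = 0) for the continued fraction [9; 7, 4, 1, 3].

Using pₖ = aₖpₖ₋₁ + pₖ₋₂, qₖ = aₖqₖ₋₁ + qₖ₋₂ (with p₋₁=1, p₋₂=0, q₋₁=0, q₋₂=1):
  k=0: a=9, p=9, q=1
  k=1: a=7, p=64, q=7
  k=2: a=4, p=265, q=29
  k=3: a=1, p=329, q=36

329/36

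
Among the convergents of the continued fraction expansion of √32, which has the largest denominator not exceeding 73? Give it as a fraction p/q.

379/67

√32 = [5; 1, 1, 1, 10, …] (period length 4).
Convergents:
  p_0/q_0 = 5/1
  p_1/q_1 = 6/1
  p_2/q_2 = 11/2
  p_3/q_3 = 17/3
  p_4/q_4 = 181/32
  p_5/q_5 = 198/35
  p_6/q_6 = 379/67
  p_7/q_7 = 577/102
q_6 = 67 ≤ 73 < 102 = q_7, so the answer is 379/67.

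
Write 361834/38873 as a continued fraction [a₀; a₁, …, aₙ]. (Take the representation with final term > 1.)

361834 = 9×38873 + 11977
38873 = 3×11977 + 2942
11977 = 4×2942 + 209
2942 = 14×209 + 16
209 = 13×16 + 1
16 = 16×1 + 0  (stop)
So 361834/38873 = [9; 3, 4, 14, 13, 16].

[9; 3, 4, 14, 13, 16]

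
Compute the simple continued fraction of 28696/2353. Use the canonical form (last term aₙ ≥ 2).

[12; 5, 8, 1, 2, 8, 2]

28696 = 12×2353 + 460
2353 = 5×460 + 53
460 = 8×53 + 36
53 = 1×36 + 17
36 = 2×17 + 2
17 = 8×2 + 1
2 = 2×1 + 0  (stop)
So 28696/2353 = [12; 5, 8, 1, 2, 8, 2].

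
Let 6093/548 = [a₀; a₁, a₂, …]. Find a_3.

6093 = 11·548 + 65   →  a_0 = 11
548 = 8·65 + 28   →  a_1 = 8
65 = 2·28 + 9   →  a_2 = 2
28 = 3·9 + 1   →  a_3 = 3

3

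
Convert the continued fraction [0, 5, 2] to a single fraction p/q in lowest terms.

Fold from the inside: start with 2/1.
  5 + 1/2 = 11/2
  0 + 2/11 = 2/11

2/11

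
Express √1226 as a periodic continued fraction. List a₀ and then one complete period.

a₀ = ⌊√1226⌋ = 35.
With m₀=0, d₀=1 and mₖ₊₁ = dₖaₖ − mₖ, dₖ₊₁ = (n − mₖ₊₁²)/dₖ, aₖ₊₁ = ⌊(a₀+mₖ₊₁)/dₖ₊₁⌋:
  k=1: m=35, d=1, a=70
d=1 and a=2a₀=70 at k=1, so the next step gives (m, d) = (35, 1) again — its k=1 value — and the period has length 1.

[35; 70]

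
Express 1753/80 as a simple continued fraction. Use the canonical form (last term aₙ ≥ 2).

[21; 1, 10, 2, 3]

1753 = 21*80 + 73
80 = 1*73 + 7
73 = 10*7 + 3
7 = 2*3 + 1
3 = 3*1 + 0  (stop)
So 1753/80 = [21; 1, 10, 2, 3].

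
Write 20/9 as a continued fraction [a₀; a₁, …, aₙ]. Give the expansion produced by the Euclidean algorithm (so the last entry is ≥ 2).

[2; 4, 2]

20 = 2×9 + 2
9 = 4×2 + 1
2 = 2×1 + 0  (stop)
So 20/9 = [2; 4, 2].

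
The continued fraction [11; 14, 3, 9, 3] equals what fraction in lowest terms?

Fold from the inside: start with 3/1.
  9 + 1/3 = 28/3
  3 + 3/28 = 87/28
  14 + 28/87 = 1246/87
  11 + 87/1246 = 13793/1246

13793/1246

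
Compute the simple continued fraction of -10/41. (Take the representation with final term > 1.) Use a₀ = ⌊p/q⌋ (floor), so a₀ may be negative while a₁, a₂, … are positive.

[-1; 1, 3, 10]

-10 = -1×41 + 31
41 = 1×31 + 10
31 = 3×10 + 1
10 = 10×1 + 0  (stop)
So -10/41 = [-1; 1, 3, 10].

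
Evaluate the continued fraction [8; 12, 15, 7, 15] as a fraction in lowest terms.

156533/19366

Using pₖ = aₖpₖ₋₁ + pₖ₋₂ and qₖ = aₖqₖ₋₁ + qₖ₋₂:
  k=0: a=8, p=8, q=1
  k=1: a=12, p=97, q=12
  k=2: a=15, p=1463, q=181
  k=3: a=7, p=10338, q=1279
  k=4: a=15, p=156533, q=19366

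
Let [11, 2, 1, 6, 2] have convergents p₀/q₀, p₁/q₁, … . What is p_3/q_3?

227/20

Using pₖ = aₖpₖ₋₁ + pₖ₋₂, qₖ = aₖqₖ₋₁ + qₖ₋₂ (with p₋₁=1, p₋₂=0, q₋₁=0, q₋₂=1):
  k=0: a=11, p=11, q=1
  k=1: a=2, p=23, q=2
  k=2: a=1, p=34, q=3
  k=3: a=6, p=227, q=20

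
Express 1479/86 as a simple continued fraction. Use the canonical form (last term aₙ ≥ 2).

[17; 5, 17]

1479 = 17*86 + 17
86 = 5*17 + 1
17 = 17*1 + 0  (stop)
So 1479/86 = [17; 5, 17].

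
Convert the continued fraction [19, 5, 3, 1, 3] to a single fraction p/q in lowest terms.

1516/79

Using pₖ = aₖpₖ₋₁ + pₖ₋₂ and qₖ = aₖqₖ₋₁ + qₖ₋₂:
  k=0: a=19, p=19, q=1
  k=1: a=5, p=96, q=5
  k=2: a=3, p=307, q=16
  k=3: a=1, p=403, q=21
  k=4: a=3, p=1516, q=79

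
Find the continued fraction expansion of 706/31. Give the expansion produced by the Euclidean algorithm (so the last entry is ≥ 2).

[22; 1, 3, 2, 3]

706 = 22*31 + 24
31 = 1*24 + 7
24 = 3*7 + 3
7 = 2*3 + 1
3 = 3*1 + 0  (stop)
So 706/31 = [22; 1, 3, 2, 3].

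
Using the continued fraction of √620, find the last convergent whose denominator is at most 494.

12176/489

√620 = [24; 1, 8, 1, 48, …] (period length 4).
Convergents:
  p_0/q_0 = 24/1
  p_1/q_1 = 25/1
  p_2/q_2 = 224/9
  p_3/q_3 = 249/10
  p_4/q_4 = 12176/489
  p_5/q_5 = 12425/499
q_4 = 489 ≤ 494 < 499 = q_5, so the answer is 12176/489.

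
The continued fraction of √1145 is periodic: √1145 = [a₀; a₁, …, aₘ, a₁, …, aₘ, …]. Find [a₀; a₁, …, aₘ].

a₀ = ⌊√1145⌋ = 33.
With m₀=0, d₀=1 and mₖ₊₁ = dₖaₖ − mₖ, dₖ₊₁ = (n − mₖ₊₁²)/dₖ, aₖ₊₁ = ⌊(a₀+mₖ₊₁)/dₖ₊₁⌋:
  k=1: m=33, d=56, a=1
  k=2: m=23, d=11, a=5
  k=3: m=32, d=11, a=5
  k=4: m=23, d=56, a=1
  k=5: m=33, d=1, a=66
d=1 and a=2a₀=66 at k=5, so the next step gives (m, d) = (33, 56) again — its k=1 value — and the period has length 5.

[33; 1, 5, 5, 1, 66]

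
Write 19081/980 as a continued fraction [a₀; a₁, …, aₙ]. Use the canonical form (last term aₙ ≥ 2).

[19; 2, 7, 1, 18, 3]

19081 = 19·980 + 461
980 = 2·461 + 58
461 = 7·58 + 55
58 = 1·55 + 3
55 = 18·3 + 1
3 = 3·1 + 0  (stop)
So 19081/980 = [19; 2, 7, 1, 18, 3].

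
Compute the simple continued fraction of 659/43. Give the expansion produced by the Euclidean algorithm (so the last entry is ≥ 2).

659 = 15·43 + 14
43 = 3·14 + 1
14 = 14·1 + 0  (stop)
So 659/43 = [15; 3, 14].

[15; 3, 14]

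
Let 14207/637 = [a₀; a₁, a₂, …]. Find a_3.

14207 = 22·637 + 193   →  a_0 = 22
637 = 3·193 + 58   →  a_1 = 3
193 = 3·58 + 19   →  a_2 = 3
58 = 3·19 + 1   →  a_3 = 3

3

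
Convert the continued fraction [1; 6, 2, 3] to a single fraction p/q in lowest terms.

52/45

Using pₖ = aₖpₖ₋₁ + pₖ₋₂ and qₖ = aₖqₖ₋₁ + qₖ₋₂:
  k=0: a=1, p=1, q=1
  k=1: a=6, p=7, q=6
  k=2: a=2, p=15, q=13
  k=3: a=3, p=52, q=45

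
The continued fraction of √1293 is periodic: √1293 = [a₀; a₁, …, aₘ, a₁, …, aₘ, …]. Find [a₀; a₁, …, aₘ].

a₀ = ⌊√1293⌋ = 35.

[35; 1, 22, 1, 70]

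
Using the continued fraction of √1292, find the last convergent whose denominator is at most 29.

647/18

√1292 = [35; 1, 16, 1, 70, …] (period length 4).
Convergents:
  p_0/q_0 = 35/1
  p_1/q_1 = 36/1
  p_2/q_2 = 611/17
  p_3/q_3 = 647/18
  p_4/q_4 = 45901/1277
q_3 = 18 ≤ 29 < 1277 = q_4, so the answer is 647/18.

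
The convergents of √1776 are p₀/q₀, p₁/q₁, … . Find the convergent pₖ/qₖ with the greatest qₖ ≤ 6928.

174049/4130

√1776 = [42; 7, 84, …] (period length 2).
Convergents:
  p_0/q_0 = 42/1
  p_1/q_1 = 295/7
  p_2/q_2 = 24822/589
  p_3/q_3 = 174049/4130
  p_4/q_4 = 14644938/347509
q_3 = 4130 ≤ 6928 < 347509 = q_4, so the answer is 174049/4130.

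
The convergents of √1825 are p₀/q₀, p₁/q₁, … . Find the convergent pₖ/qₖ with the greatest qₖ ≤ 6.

√1825 = [42; 1, 2, 1, 1, 2, 1, 84, …] (period length 7).
Convergents:
  p_0/q_0 = 42/1
  p_1/q_1 = 43/1
  p_2/q_2 = 128/3
  p_3/q_3 = 171/4
  p_4/q_4 = 299/7
q_3 = 4 ≤ 6 < 7 = q_4, so the answer is 171/4.

171/4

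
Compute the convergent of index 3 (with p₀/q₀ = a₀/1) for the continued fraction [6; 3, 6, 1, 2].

Using pₖ = aₖpₖ₋₁ + pₖ₋₂, qₖ = aₖqₖ₋₁ + qₖ₋₂ (with p₋₁=1, p₋₂=0, q₋₁=0, q₋₂=1):
  k=0: a=6, p=6, q=1
  k=1: a=3, p=19, q=3
  k=2: a=6, p=120, q=19
  k=3: a=1, p=139, q=22

139/22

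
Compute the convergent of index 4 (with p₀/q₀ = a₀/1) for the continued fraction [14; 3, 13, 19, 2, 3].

Using pₖ = aₖpₖ₋₁ + pₖ₋₂, qₖ = aₖqₖ₋₁ + qₖ₋₂ (with p₋₁=1, p₋₂=0, q₋₁=0, q₋₂=1):
  k=0: a=14, p=14, q=1
  k=1: a=3, p=43, q=3
  k=2: a=13, p=573, q=40
  k=3: a=19, p=10930, q=763
  k=4: a=2, p=22433, q=1566

22433/1566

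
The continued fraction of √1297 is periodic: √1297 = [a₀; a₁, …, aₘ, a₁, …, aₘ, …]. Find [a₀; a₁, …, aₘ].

[36; 72]

a₀ = ⌊√1297⌋ = 36.
With m₀=0, d₀=1 and mₖ₊₁ = dₖaₖ − mₖ, dₖ₊₁ = (n − mₖ₊₁²)/dₖ, aₖ₊₁ = ⌊(a₀+mₖ₊₁)/dₖ₊₁⌋:
  k=1: m=36, d=1, a=72
d=1 and a=2a₀=72 at k=1, so the next step gives (m, d) = (36, 1) again — its k=1 value — and the period has length 1.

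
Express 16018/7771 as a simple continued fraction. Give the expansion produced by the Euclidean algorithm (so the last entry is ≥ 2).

[2; 16, 3, 14, 11]

16018 = 2·7771 + 476
7771 = 16·476 + 155
476 = 3·155 + 11
155 = 14·11 + 1
11 = 11·1 + 0  (stop)
So 16018/7771 = [2; 16, 3, 14, 11].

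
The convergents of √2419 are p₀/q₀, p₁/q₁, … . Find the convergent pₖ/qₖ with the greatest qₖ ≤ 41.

541/11

√2419 = [49; 5, 2, 5, 98, …] (period length 4).
Convergents:
  p_0/q_0 = 49/1
  p_1/q_1 = 246/5
  p_2/q_2 = 541/11
  p_3/q_3 = 2951/60
q_2 = 11 ≤ 41 < 60 = q_3, so the answer is 541/11.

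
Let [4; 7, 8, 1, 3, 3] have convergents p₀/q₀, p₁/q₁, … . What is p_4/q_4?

Using pₖ = aₖpₖ₋₁ + pₖ₋₂, qₖ = aₖqₖ₋₁ + qₖ₋₂ (with p₋₁=1, p₋₂=0, q₋₁=0, q₋₂=1):
  k=0: a=4, p=4, q=1
  k=1: a=7, p=29, q=7
  k=2: a=8, p=236, q=57
  k=3: a=1, p=265, q=64
  k=4: a=3, p=1031, q=249

1031/249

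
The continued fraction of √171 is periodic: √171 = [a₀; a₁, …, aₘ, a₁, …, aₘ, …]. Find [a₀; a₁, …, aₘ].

a₀ = ⌊√171⌋ = 13.
With m₀=0, d₀=1 and mₖ₊₁ = dₖaₖ − mₖ, dₖ₊₁ = (n − mₖ₊₁²)/dₖ, aₖ₊₁ = ⌊(a₀+mₖ₊₁)/dₖ₊₁⌋:
  k=1: m=13, d=2, a=13
  k=2: m=13, d=1, a=26
d=1 and a=2a₀=26 at k=2, so the next step gives (m, d) = (13, 2) again — its k=1 value — and the period has length 2.

[13; 13, 26]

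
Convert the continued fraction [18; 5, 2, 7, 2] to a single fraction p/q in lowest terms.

3182/175

Fold from the inside: start with 2/1.
  7 + 1/2 = 15/2
  2 + 2/15 = 32/15
  5 + 15/32 = 175/32
  18 + 32/175 = 3182/175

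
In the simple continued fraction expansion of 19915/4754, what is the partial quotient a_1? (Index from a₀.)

19915 = 4·4754 + 899   →  a_0 = 4
4754 = 5·899 + 259   →  a_1 = 5

5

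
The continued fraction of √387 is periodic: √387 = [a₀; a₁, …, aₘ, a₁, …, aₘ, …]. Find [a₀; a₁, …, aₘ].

[19; 1, 2, 19, 2, 1, 38]

a₀ = ⌊√387⌋ = 19.
With m₀=0, d₀=1 and mₖ₊₁ = dₖaₖ − mₖ, dₖ₊₁ = (n − mₖ₊₁²)/dₖ, aₖ₊₁ = ⌊(a₀+mₖ₊₁)/dₖ₊₁⌋:
  k=1: m=19, d=26, a=1
  k=2: m=7, d=13, a=2
  k=3: m=19, d=2, a=19
  k=4: m=19, d=13, a=2
  k=5: m=7, d=26, a=1
  k=6: m=19, d=1, a=38
d=1 and a=2a₀=38 at k=6, so the next step gives (m, d) = (19, 26) again — its k=1 value — and the period has length 6.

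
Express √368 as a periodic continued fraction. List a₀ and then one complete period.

[19; 5, 2, 5, 38]

a₀ = ⌊√368⌋ = 19.
With m₀=0, d₀=1 and mₖ₊₁ = dₖaₖ − mₖ, dₖ₊₁ = (n − mₖ₊₁²)/dₖ, aₖ₊₁ = ⌊(a₀+mₖ₊₁)/dₖ₊₁⌋:
  k=1: m=19, d=7, a=5
  k=2: m=16, d=16, a=2
  k=3: m=16, d=7, a=5
  k=4: m=19, d=1, a=38
d=1 and a=2a₀=38 at k=4, so the next step gives (m, d) = (19, 7) again — its k=1 value — and the period has length 4.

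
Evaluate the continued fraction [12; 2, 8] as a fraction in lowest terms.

212/17

Fold from the inside: start with 8/1.
  2 + 1/8 = 17/8
  12 + 8/17 = 212/17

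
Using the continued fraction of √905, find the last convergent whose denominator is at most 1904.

21690/721

√905 = [30; 12, 60, …] (period length 2).
Convergents:
  p_0/q_0 = 30/1
  p_1/q_1 = 361/12
  p_2/q_2 = 21690/721
  p_3/q_3 = 260641/8664
q_2 = 721 ≤ 1904 < 8664 = q_3, so the answer is 21690/721.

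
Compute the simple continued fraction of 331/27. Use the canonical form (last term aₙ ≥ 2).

[12; 3, 1, 6]

331 = 12*27 + 7
27 = 3*7 + 6
7 = 1*6 + 1
6 = 6*1 + 0  (stop)
So 331/27 = [12; 3, 1, 6].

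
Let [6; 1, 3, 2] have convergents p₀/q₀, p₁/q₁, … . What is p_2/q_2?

27/4

Using pₖ = aₖpₖ₋₁ + pₖ₋₂, qₖ = aₖqₖ₋₁ + qₖ₋₂ (with p₋₁=1, p₋₂=0, q₋₁=0, q₋₂=1):
  k=0: a=6, p=6, q=1
  k=1: a=1, p=7, q=1
  k=2: a=3, p=27, q=4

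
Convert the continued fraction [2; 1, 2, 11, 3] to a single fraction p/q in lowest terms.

Fold from the inside: start with 3/1.
  11 + 1/3 = 34/3
  2 + 3/34 = 71/34
  1 + 34/71 = 105/71
  2 + 71/105 = 281/105

281/105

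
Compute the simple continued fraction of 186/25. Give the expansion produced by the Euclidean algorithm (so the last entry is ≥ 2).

[7; 2, 3, 1, 2]

186 = 7·25 + 11
25 = 2·11 + 3
11 = 3·3 + 2
3 = 1·2 + 1
2 = 2·1 + 0  (stop)
So 186/25 = [7; 2, 3, 1, 2].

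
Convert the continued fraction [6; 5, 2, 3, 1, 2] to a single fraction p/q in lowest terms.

Using pₖ = aₖpₖ₋₁ + pₖ₋₂ and qₖ = aₖqₖ₋₁ + qₖ₋₂:
  k=0: a=6, p=6, q=1
  k=1: a=5, p=31, q=5
  k=2: a=2, p=68, q=11
  k=3: a=3, p=235, q=38
  k=4: a=1, p=303, q=49
  k=5: a=2, p=841, q=136

841/136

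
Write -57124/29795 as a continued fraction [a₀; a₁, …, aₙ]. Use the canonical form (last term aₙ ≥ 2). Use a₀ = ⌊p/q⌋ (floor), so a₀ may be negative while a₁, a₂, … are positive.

-57124 = -2×29795 + 2466
29795 = 12×2466 + 203
2466 = 12×203 + 30
203 = 6×30 + 23
30 = 1×23 + 7
23 = 3×7 + 2
7 = 3×2 + 1
2 = 2×1 + 0  (stop)
So -57124/29795 = [-2; 12, 12, 6, 1, 3, 3, 2].

[-2; 12, 12, 6, 1, 3, 3, 2]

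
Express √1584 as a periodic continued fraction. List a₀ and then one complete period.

a₀ = ⌊√1584⌋ = 39.

[39; 1, 3, 1, 78]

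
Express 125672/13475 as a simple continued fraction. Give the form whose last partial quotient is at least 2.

125672 = 9·13475 + 4397
13475 = 3·4397 + 284
4397 = 15·284 + 137
284 = 2·137 + 10
137 = 13·10 + 7
10 = 1·7 + 3
7 = 2·3 + 1
3 = 3·1 + 0  (stop)
So 125672/13475 = [9; 3, 15, 2, 13, 1, 2, 3].

[9; 3, 15, 2, 13, 1, 2, 3]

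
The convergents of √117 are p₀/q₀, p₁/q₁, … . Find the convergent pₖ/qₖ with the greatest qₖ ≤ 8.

54/5

√117 = [10; 1, 4, 2, 4, 1, 20, …] (period length 6).
Convergents:
  p_0/q_0 = 10/1
  p_1/q_1 = 11/1
  p_2/q_2 = 54/5
  p_3/q_3 = 119/11
q_2 = 5 ≤ 8 < 11 = q_3, so the answer is 54/5.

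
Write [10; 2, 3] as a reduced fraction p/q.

Fold from the inside: start with 3/1.
  2 + 1/3 = 7/3
  10 + 3/7 = 73/7

73/7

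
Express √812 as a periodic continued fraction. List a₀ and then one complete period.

[28; 2, 56]

a₀ = ⌊√812⌋ = 28.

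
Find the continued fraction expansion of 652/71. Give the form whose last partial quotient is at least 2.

652 = 9*71 + 13
71 = 5*13 + 6
13 = 2*6 + 1
6 = 6*1 + 0  (stop)
So 652/71 = [9; 5, 2, 6].

[9; 5, 2, 6]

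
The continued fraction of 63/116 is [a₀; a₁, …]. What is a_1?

1

63 = 0·116 + 63   →  a_0 = 0
116 = 1·63 + 53   →  a_1 = 1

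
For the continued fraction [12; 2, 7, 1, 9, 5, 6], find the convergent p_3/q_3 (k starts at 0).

Using pₖ = aₖpₖ₋₁ + pₖ₋₂, qₖ = aₖqₖ₋₁ + qₖ₋₂ (with p₋₁=1, p₋₂=0, q₋₁=0, q₋₂=1):
  k=0: a=12, p=12, q=1
  k=1: a=2, p=25, q=2
  k=2: a=7, p=187, q=15
  k=3: a=1, p=212, q=17

212/17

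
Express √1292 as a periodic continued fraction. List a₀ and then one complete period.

a₀ = ⌊√1292⌋ = 35.
With m₀=0, d₀=1 and mₖ₊₁ = dₖaₖ − mₖ, dₖ₊₁ = (n − mₖ₊₁²)/dₖ, aₖ₊₁ = ⌊(a₀+mₖ₊₁)/dₖ₊₁⌋:
  k=1: m=35, d=67, a=1
  k=2: m=32, d=4, a=16
  k=3: m=32, d=67, a=1
  k=4: m=35, d=1, a=70
d=1 and a=2a₀=70 at k=4, so the next step gives (m, d) = (35, 67) again — its k=1 value — and the period has length 4.

[35; 1, 16, 1, 70]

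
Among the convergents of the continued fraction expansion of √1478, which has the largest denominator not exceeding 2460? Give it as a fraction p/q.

53246/1385

√1478 = [38; 2, 4, 38, 4, 2, 76, …] (period length 6).
Convergents:
  p_0/q_0 = 38/1
  p_1/q_1 = 77/2
  p_2/q_2 = 346/9
  p_3/q_3 = 13225/344
  p_4/q_4 = 53246/1385
  p_5/q_5 = 119717/3114
q_4 = 1385 ≤ 2460 < 3114 = q_5, so the answer is 53246/1385.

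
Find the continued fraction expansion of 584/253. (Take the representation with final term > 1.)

584 = 2×253 + 78
253 = 3×78 + 19
78 = 4×19 + 2
19 = 9×2 + 1
2 = 2×1 + 0  (stop)
So 584/253 = [2; 3, 4, 9, 2].

[2; 3, 4, 9, 2]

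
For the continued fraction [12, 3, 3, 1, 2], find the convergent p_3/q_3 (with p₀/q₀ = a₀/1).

Using pₖ = aₖpₖ₋₁ + pₖ₋₂, qₖ = aₖqₖ₋₁ + qₖ₋₂ (with p₋₁=1, p₋₂=0, q₋₁=0, q₋₂=1):
  k=0: a=12, p=12, q=1
  k=1: a=3, p=37, q=3
  k=2: a=3, p=123, q=10
  k=3: a=1, p=160, q=13

160/13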